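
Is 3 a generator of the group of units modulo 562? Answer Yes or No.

Yes

φ(562) = φ(2)·φ(281) = 1·280 = 280 = 2^3 · 5 · 7.
It suffices to check that the order of 3 is not a proper divisor of 280: compute 3^(280/q) for q ∈ {2, 5, 7}.
3^140 ≡ 561 (mod 562)  [q = 2: ≢ 1 ✓]
3^56 ≡ 367 (mod 562)  [q = 5: ≢ 1 ✓]
3^40 ≡ 249 (mod 562)  [q = 7: ≢ 1 ✓]
None equal 1, so ord_562(3) = 280: 3 is a primitive root.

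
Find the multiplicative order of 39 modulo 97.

By Lagrange's theorem, ord_97(39) divides φ(97) = 97 − 1 = 96 = 2^5 · 3.
Divisors of 96: 1, 2, 3, 4, 6, 8, 12, 16, 24, 32, 48, 96.
Check 39^d mod 97 for each divisor in increasing order:
39^1 ≡ 39 (mod 97)
39^2 ≡ 66 (mod 97)
39^3 ≡ 52 (mod 97)
39^4 ≡ 88 (mod 97)
39^6 ≡ 85 (mod 97)
39^8 ≡ 81 (mod 97)
39^12 ≡ 47 (mod 97)
39^16 ≡ 62 (mod 97)
39^24 ≡ 75 (mod 97)
39^32 ≡ 61 (mod 97)
39^48 ≡ 96 (mod 97)
39^96 ≡ 1 (mod 97) ✓
Therefore the multiplicative order of 39 modulo 97 is 96.

96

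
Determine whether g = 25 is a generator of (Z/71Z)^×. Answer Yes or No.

No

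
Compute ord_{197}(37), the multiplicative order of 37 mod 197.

49

By Lagrange's theorem, ord_197(37) divides φ(197) = 197 − 1 = 196 = 2^2 · 7^2.
Divisors of 196: 1, 2, 4, 7, 14, 28, 49, 98, 196.
Test each divisor d:
37^1 ≡ 37 (mod 197)
37^2 ≡ 187 (mod 197)
37^4 ≡ 100 (mod 197)
37^7 ≡ 36 (mod 197)
37^14 ≡ 114 (mod 197)
37^28 ≡ 191 (mod 197)
37^49 ≡ 1 (mod 197) ✓
So ord_197(37) = 49.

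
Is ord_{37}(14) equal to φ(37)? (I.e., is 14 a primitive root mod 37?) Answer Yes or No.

No

φ(37) = 37 − 1 = 36 = 2^2 · 3^2.
Test 14^(36/q) mod 37 for each prime factor q of 36:
14^18 ≡ 36 (mod 37)  [q = 2: ≢ 1 ✓]
14^12 ≡ 1 (mod 37)  [q = 3: ≡ 1 ✗]
The check at q = 3 fails, so 14 generates a proper subgroup.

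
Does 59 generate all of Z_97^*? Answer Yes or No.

Yes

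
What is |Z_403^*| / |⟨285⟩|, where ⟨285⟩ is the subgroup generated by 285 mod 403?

By Lagrange's theorem, ord_403(285) divides φ(403) = φ(13·31) = (13−1)·(31−1) = 12·30 = 360 = 2^3 · 3^2 · 5.
Divisors of 360: 1, 2, 3, 4, 5, 6, 8, 9, 10, 12, 15, 18, 20, 24, 30, 36, 40, 45, 60, 72, 90, 120, 180, 360.
Evaluate successive powers at the divisors of 360:
285^1 ≡ 285 (mod 403)
285^2 ≡ 222 (mod 403)
285^3 ≡ 402 (mod 403)
285^4 ≡ 118 (mod 403)
285^5 ≡ 181 (mod 403)
285^6 ≡ 1 (mod 403) ✓
The order of 285 is 6, so the subgroup it generates has 6 elements.
[(Z/403Z)^× : ⟨285⟩] = 360/6 = 60.

60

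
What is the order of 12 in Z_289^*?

By Lagrange's theorem, ord_289(12) divides φ(289) = φ(17^2) = 17·(17−1) = 272 = 2^4 · 17.
Divisors of 272: 1, 2, 4, 8, 16, 17, 34, 68, 136, 272.
Evaluate successive powers at the divisors of 272:
12^1 ≡ 12 (mod 289)
12^2 ≡ 144 (mod 289)
12^4 ≡ 217 (mod 289)
12^8 ≡ 271 (mod 289)
12^16 ≡ 35 (mod 289)
12^17 ≡ 131 (mod 289)
12^34 ≡ 110 (mod 289)
12^68 ≡ 251 (mod 289)
12^136 ≡ 288 (mod 289)
12^272 ≡ 1 (mod 289) ✓
Therefore the multiplicative order of 12 modulo 289 is 272.

272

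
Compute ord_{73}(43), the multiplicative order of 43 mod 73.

ord(43) | φ(73) = 73 − 1 = 72 = 2^3 · 3^2.
Divisors of 72: 1, 2, 3, 4, 6, 8, 9, 12, 18, 24, 36, 72.
Test each divisor d:
43^1 ≡ 43 (mod 73)
43^2 ≡ 24 (mod 73)
43^3 ≡ 10 (mod 73)
43^4 ≡ 65 (mod 73)
43^6 ≡ 27 (mod 73)
43^8 ≡ 64 (mod 73)
43^9 ≡ 51 (mod 73)
43^12 ≡ 72 (mod 73)
43^18 ≡ 46 (mod 73)
43^24 ≡ 1 (mod 73) ✓
Therefore the multiplicative order of 43 modulo 73 is 24.

24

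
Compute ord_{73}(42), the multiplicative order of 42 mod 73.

72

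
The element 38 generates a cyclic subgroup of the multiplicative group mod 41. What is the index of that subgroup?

5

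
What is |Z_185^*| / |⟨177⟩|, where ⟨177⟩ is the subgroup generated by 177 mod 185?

12

The order of 177 must divide φ(185) = φ(5·37) = (5−1)·(37−1) = 4·36 = 144 = 2^4 · 3^2.
Divisors of 144: 1, 2, 3, 4, 6, 8, 9, 12, 16, 18, 24, 36, 48, 72, 144.
Compute 177^d (mod 185) for the divisors d until we hit 1:
177^1 ≡ 177 (mod 185)
177^2 ≡ 64 (mod 185)
177^3 ≡ 43 (mod 185)
177^4 ≡ 26 (mod 185)
177^6 ≡ 184 (mod 185)
177^8 ≡ 121 (mod 185)
177^9 ≡ 142 (mod 185)
177^12 ≡ 1 (mod 185) ✓
The order of 177 is 12, so the subgroup it generates has 12 elements.
Index = |(Z/185Z)^×| / |⟨177⟩| = 144 / 12 = 12.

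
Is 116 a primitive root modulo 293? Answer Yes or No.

Yes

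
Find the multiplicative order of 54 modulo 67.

Since 54 ∈ (Z/67Z)^×, its order divides φ(67) = 67 − 1 = 66 = 2 · 3 · 11.
Divisors of 66: 1, 2, 3, 6, 11, 22, 33, 66.
Test each divisor d:
54^1 ≡ 54 (mod 67)
54^2 ≡ 35 (mod 67)
54^3 ≡ 14 (mod 67)
54^6 ≡ 62 (mod 67)
54^11 ≡ 29 (mod 67)
54^22 ≡ 37 (mod 67)
54^33 ≡ 1 (mod 67) ✓
Therefore the multiplicative order of 54 modulo 67 is 33.

33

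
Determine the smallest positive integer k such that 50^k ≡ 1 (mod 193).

By Lagrange's theorem, ord_193(50) divides φ(193) = 193 − 1 = 192 = 2^6 · 3.
Divisors of 192: 1, 2, 3, 4, 6, 8, 12, 16, 24, 32, 48, 64, 96, 192.
Evaluate successive powers at the divisors of 192:
50^1 ≡ 50 (mod 193)
50^2 ≡ 184 (mod 193)
50^3 ≡ 129 (mod 193)
50^4 ≡ 81 (mod 193)
50^6 ≡ 43 (mod 193)
50^8 ≡ 192 (mod 193)
50^12 ≡ 112 (mod 193)
50^16 ≡ 1 (mod 193) ✓
So ord_193(50) = 16.

16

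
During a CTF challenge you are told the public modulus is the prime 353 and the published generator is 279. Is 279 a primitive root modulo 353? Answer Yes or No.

φ(353) = 353 − 1 = 352 = 2^5 · 11.
An element g generates (Z/353Z)^× iff g^(352/q) ≢ 1 (mod 353) for each prime q ∈ {2, 11}.
279^176 ≡ 352 (mod 353)  [q = 2: ≢ 1 ✓]
279^32 ≡ 22 (mod 353)  [q = 11: ≢ 1 ✓]
All checks pass, so 279 has order 352 and is a primitive root modulo 353.

Yes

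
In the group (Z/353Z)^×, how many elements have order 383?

0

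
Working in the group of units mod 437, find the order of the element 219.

198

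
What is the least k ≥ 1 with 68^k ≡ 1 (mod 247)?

By Lagrange's theorem, ord_247(68) divides φ(247) = φ(13·19) = (13−1)·(19−1) = 12·18 = 216 = 2^3 · 3^3.
Divisors of 216: 1, 2, 3, 4, 6, 8, 9, 12, 18, 24, 27, 36, 54, 72, 108, 216.
Check 68^d mod 247 for each divisor in increasing order:
68^1 ≡ 68
68^2 ≡ 178
68^3 ≡ 1
So ord_247(68) = 3.

3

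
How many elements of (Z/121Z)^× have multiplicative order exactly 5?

4

φ(121) = φ(11^2) = 11·(11−1) = 110 = 2 · 5 · 11.
In a cyclic group of order 110, there are φ(d) elements of order d for each divisor d of 110, and zero for non-divisors.
5 | 110, and φ(5) = 5 − 1 = 4.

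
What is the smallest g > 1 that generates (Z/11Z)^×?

φ(11) = 11 − 1 = 10 = 2 · 5.
Test candidates g = 2, 3, … against the prime factors q ∈ {2, 5} of φ(11): g is a generator iff g^(10/q) ≢ 1 for every such q.
g = 2: 2^5 ≡ 10; 2^2 ≡ 4 — none is 1, so 2 is a primitive root.
So 2 is the smallest generator of (Z/11Z)^×.

2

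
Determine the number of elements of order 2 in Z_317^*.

φ(317) = 317 − 1 = 316 = 2^2 · 79.
In a cyclic group of order 316, there are φ(d) elements of order d for each divisor d of 316, and zero for non-divisors.
2 | 316, and φ(2) = 2 − 1 = 1.

1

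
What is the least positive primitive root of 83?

2

φ(83) = 83 − 1 = 82 = 2 · 41.
Test candidates g = 2, 3, … against the prime factors q ∈ {2, 41} of φ(83): g is a generator iff g^(82/q) ≢ 1 for every such q.
g = 2: 2^41 ≡ 82; 2^2 ≡ 4 — none is 1, so 2 is a primitive root.
Hence the least primitive root of 83 is 2.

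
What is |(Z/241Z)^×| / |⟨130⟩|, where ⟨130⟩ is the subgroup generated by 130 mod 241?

15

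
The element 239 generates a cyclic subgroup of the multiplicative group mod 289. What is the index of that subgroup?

16

By Lagrange's theorem, ord_289(239) divides φ(289) = φ(17^2) = 17·(17−1) = 272 = 2^4 · 17.
Divisors of 272: 1, 2, 4, 8, 16, 17, 34, 68, 136, 272.
Test each divisor d:
239^1 ≡ 239 (mod 289)
239^2 ≡ 188 (mod 289)
239^4 ≡ 86 (mod 289)
239^8 ≡ 171 (mod 289)
239^16 ≡ 52 (mod 289)
239^17 ≡ 1 (mod 289) ✓
Thus |⟨239⟩| = ord(239) = 17.
The index is φ(289) / ord(239) = 272 / 17 = 16.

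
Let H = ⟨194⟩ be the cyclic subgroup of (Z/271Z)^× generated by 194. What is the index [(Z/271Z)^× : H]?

5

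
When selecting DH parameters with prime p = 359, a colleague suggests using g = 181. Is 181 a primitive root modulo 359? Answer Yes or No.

No

φ(359) = 359 − 1 = 358 = 2 · 179.
Test 181^(358/q) mod 359 for each prime factor q of 358:
181^179 ≡ 1 (mod 359)  [q = 2: ≡ 1 ✗]
181^2 ≡ 92 (mod 359)  [q = 179: ≢ 1 ✓]
Since 181^179 ≡ 1, the order of 181 divides 179 < 358, so 181 is not a primitive root.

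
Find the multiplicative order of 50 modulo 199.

By Lagrange's theorem, ord_199(50) divides φ(199) = 199 − 1 = 198 = 2 · 3^2 · 11.
Divisors of 198: 1, 2, 3, 6, 9, 11, 18, 22, 33, 66, 99, 198.
Compute 50^d (mod 199) for the divisors d until we hit 1:
50^1 ≡ 50
50^2 ≡ 112
50^3 ≡ 28
50^6 ≡ 187
50^9 ≡ 62
50^11 ≡ 178
50^18 ≡ 63
50^22 ≡ 43
50^33 ≡ 92
50^66 ≡ 106
50^99 ≡ 1
Therefore the multiplicative order of 50 modulo 199 is 99.

99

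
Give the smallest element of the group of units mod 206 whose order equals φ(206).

φ(206) = φ(2)·φ(103) = 1·102 = 102 = 2 · 3 · 17.
g is a primitive root iff g^(102/q) ≢ 1 (mod 206) for each prime q ∈ {2, 3, 17}.
g = 2: gcd(2, 206) = 2 > 1, not a unit — skip.
g = 3: 3^51 ≡ 205; 3^34 ≡ 1 — hits 1, so not a primitive root.
g = 4: gcd(4, 206) = 2 > 1, not a unit — skip.
g = 5: 5^51 ≡ 205; 5^34 ≡ 159; 5^6 ≡ 175 — none is 1, so 5 is a primitive root.
The smallest primitive root modulo 206 is 5.

5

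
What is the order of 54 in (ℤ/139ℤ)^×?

ord(54) | φ(139) = 139 − 1 = 138 = 2 · 3 · 23.
Divisors of 138: 1, 2, 3, 6, 23, 46, 69, 138.
Evaluate successive powers at the divisors of 138:
54^1 ≡ 54
54^2 ≡ 136
54^3 ≡ 116
54^6 ≡ 112
54^23 ≡ 42
54^46 ≡ 96
54^69 ≡ 1
So ord_139(54) = 69.

69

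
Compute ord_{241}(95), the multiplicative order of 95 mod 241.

240

By Lagrange's theorem, ord_241(95) divides φ(241) = 241 − 1 = 240 = 2^4 · 3 · 5.
Divisors of 240: 1, 2, 3, 4, 5, 6, 8, 10, 12, 15, 16, 20, 24, 30, 40, 48, 60, 80, 120, 240.
Test each divisor d:
95^1 ≡ 95
95^2 ≡ 108
95^3 ≡ 138
95^4 ≡ 96
95^5 ≡ 203
95^6 ≡ 5
95^8 ≡ 58
95^10 ≡ 239
95^12 ≡ 25
95^15 ≡ 76
95^16 ≡ 231
95^20 ≡ 4
95^24 ≡ 143
95^30 ≡ 233
95^40 ≡ 16
95^48 ≡ 205
95^60 ≡ 64
95^80 ≡ 15
95^120 ≡ 240
95^240 ≡ 1
Therefore the multiplicative order of 95 modulo 241 is 240.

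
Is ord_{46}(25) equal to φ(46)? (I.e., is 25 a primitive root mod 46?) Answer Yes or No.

No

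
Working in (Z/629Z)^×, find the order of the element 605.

144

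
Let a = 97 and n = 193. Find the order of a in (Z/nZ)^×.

96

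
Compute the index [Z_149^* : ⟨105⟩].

37

By Lagrange's theorem, ord_149(105) divides φ(149) = 149 − 1 = 148 = 2^2 · 37.
Divisors of 148: 1, 2, 4, 37, 74, 148.
Compute 105^d (mod 149) for the divisors d until we hit 1:
105^1 ≡ 105
105^2 ≡ 148
105^4 ≡ 1
The order of 105 is 4, so the subgroup it generates has 4 elements.
The index is φ(149) / ord(105) = 148 / 4 = 37.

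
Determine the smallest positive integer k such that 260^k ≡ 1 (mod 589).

ord(260) | φ(589) = φ(19·31) = (19−1)·(31−1) = 18·30 = 540 = 2^2 · 3^3 · 5.
Divisors of 540: 1, 2, 3, 4, 5, 6, 9, 10, 12, 15, 18, 20, 27, 30, 36, 45, 54, 60, 90, 108, 135, 180, 270, 540.
Evaluate successive powers at the divisors of 540:
260^1 ≡ 260
260^2 ≡ 454
260^3 ≡ 240
260^4 ≡ 555
260^5 ≡ 584
260^6 ≡ 467
260^9 ≡ 170
260^10 ≡ 25
260^12 ≡ 159
260^15 ≡ 464
260^18 ≡ 39
260^20 ≡ 36
260^27 ≡ 151
260^30 ≡ 311
260^36 ≡ 343
260^45 ≡ 588
260^54 ≡ 419
260^60 ≡ 125
260^90 ≡ 1
So ord_589(260) = 90.

90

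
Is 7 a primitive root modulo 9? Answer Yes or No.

No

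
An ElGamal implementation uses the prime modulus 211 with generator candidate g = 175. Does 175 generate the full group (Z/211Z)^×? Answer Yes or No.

Yes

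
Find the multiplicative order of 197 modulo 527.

240

The order of 197 must divide φ(527) = φ(17·31) = (17−1)·(31−1) = 16·30 = 480 = 2^5 · 3 · 5.
Divisors of 480: 1, 2, 3, 4, 5, 6, 8, 10, 12, 15, 16, 20, 24, 30, 32, 40, 48, 60, 80, 96, 120, 160, 240, 480.
Check 197^d mod 527 for each divisor in increasing order:
197^1 ≡ 197 (mod 527)
197^2 ≡ 338 (mod 527)
197^3 ≡ 184 (mod 527)
197^4 ≡ 412 (mod 527)
197^5 ≡ 6 (mod 527)
197^6 ≡ 128 (mod 527)
197^8 ≡ 50 (mod 527)
197^10 ≡ 36 (mod 527)
197^12 ≡ 47 (mod 527)
197^15 ≡ 216 (mod 527)
197^16 ≡ 392 (mod 527)
197^20 ≡ 242 (mod 527)
197^24 ≡ 101 (mod 527)
197^30 ≡ 280 (mod 527)
197^32 ≡ 307 (mod 527)
197^40 ≡ 67 (mod 527)
197^48 ≡ 188 (mod 527)
197^60 ≡ 404 (mod 527)
197^80 ≡ 273 (mod 527)
197^96 ≡ 35 (mod 527)
197^120 ≡ 373 (mod 527)
197^160 ≡ 222 (mod 527)
197^240 ≡ 1 (mod 527) ✓
Therefore the multiplicative order of 197 modulo 527 is 240.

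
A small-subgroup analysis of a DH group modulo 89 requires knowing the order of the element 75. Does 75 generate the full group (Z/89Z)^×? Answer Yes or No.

Yes

φ(89) = 89 − 1 = 88 = 2^3 · 11.
An element g generates (Z/89Z)^× iff g^(88/q) ≢ 1 (mod 89) for each prime q ∈ {2, 11}.
75^44 ≡ 88 (mod 89)  [q = 2: ≢ 1 ✓]
75^8 ≡ 45 (mod 89)  [q = 11: ≢ 1 ✓]
All checks pass, so 75 has order 88 and is a primitive root modulo 89.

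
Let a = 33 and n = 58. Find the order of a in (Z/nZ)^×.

ord(33) | φ(58) = φ(2)·φ(29) = 1·28 = 28 = 2^2 · 7.
Divisors of 28: 1, 2, 4, 7, 14, 28.
Evaluate successive powers at the divisors of 28:
33^1 ≡ 33
33^2 ≡ 45
33^4 ≡ 53
33^7 ≡ 57
33^14 ≡ 1
Therefore the multiplicative order of 33 modulo 58 is 14.

14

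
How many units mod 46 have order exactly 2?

φ(46) = φ(2)·φ(23) = 1·22 = 22 = 2 · 11.
(Z/46Z)^× is cyclic (|G| = 22); a cyclic group of order m has exactly φ(d) elements of each order d | m, and none otherwise.
2 | 22, and φ(2) = 2 − 1 = 1.

1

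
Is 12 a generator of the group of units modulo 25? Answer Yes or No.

Yes

φ(25) = φ(5^2) = 5·(5−1) = 20 = 2^2 · 5.
It suffices to check that the order of 12 is not a proper divisor of 20: compute 12^(20/q) for q ∈ {2, 5}.
12^10 ≡ 24 (mod 25)  [q = 2: ≢ 1 ✓]
12^4 ≡ 11 (mod 25)  [q = 5: ≢ 1 ✓]
All checks pass, so 12 has order 20 and is a primitive root modulo 25.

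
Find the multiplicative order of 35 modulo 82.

ord(35) | φ(82) = φ(2)·φ(41) = 1·40 = 40 = 2^3 · 5.
Divisors of 40: 1, 2, 4, 5, 8, 10, 20, 40.
Check 35^d mod 82 for each divisor in increasing order:
35^1 ≡ 35 (mod 82)
35^2 ≡ 77 (mod 82)
35^4 ≡ 25 (mod 82)
35^5 ≡ 55 (mod 82)
35^8 ≡ 51 (mod 82)
35^10 ≡ 73 (mod 82)
35^20 ≡ 81 (mod 82)
35^40 ≡ 1 (mod 82) ✓
The smallest such exponent is 40, so the order of 35 is 40.

40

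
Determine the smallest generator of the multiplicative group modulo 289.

3

φ(289) = φ(17^2) = 17·(17−1) = 272 = 2^4 · 17.
Test candidates g = 2, 3, … against the prime factors q ∈ {2, 17} of φ(289): g is a generator iff g^(272/q) ≢ 1 for every such q.
g = 2: 2^136 ≡ 1 — hits 1, so not a primitive root.
g = 3: 3^136 ≡ 288; 3^16 ≡ 171 — none is 1, so 3 is a primitive root.
Hence the least primitive root of 289 is 3.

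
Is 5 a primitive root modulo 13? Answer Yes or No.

φ(13) = 13 − 1 = 12 = 2^2 · 3.
5 is a primitive root mod 13 iff 5^(φ(13)/q) ≢ 1 for every prime q | φ(13), i.e. q ∈ {2, 3}.
5^6 ≡ 12 (mod 13)  [q = 2: ≢ 1 ✓]
5^4 ≡ 1 (mod 13)  [q = 3: ≡ 1 ✗]
Since 5^4 ≡ 1, the order of 5 divides 4 < 12, so 5 is not a primitive root.

No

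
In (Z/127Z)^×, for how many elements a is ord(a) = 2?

1

φ(127) = 127 − 1 = 126 = 2 · 3^2 · 7.
In a cyclic group of order 126, there are φ(d) elements of order d for each divisor d of 126, and zero for non-divisors.
2 | 126, and φ(2) = 2 − 1 = 1.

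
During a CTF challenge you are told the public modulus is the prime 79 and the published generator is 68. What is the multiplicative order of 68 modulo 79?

78

By Lagrange's theorem, ord_79(68) divides φ(79) = 79 − 1 = 78 = 2 · 3 · 13.
Divisors of 78: 1, 2, 3, 6, 13, 26, 39, 78.
Compute 68^d (mod 79) for the divisors d until we hit 1:
68^1 ≡ 68 (mod 79)
68^2 ≡ 42 (mod 79)
68^3 ≡ 12 (mod 79)
68^6 ≡ 65 (mod 79)
68^13 ≡ 56 (mod 79)
68^26 ≡ 55 (mod 79)
68^39 ≡ 78 (mod 79)
68^78 ≡ 1 (mod 79) ✓
The smallest such exponent is 78, so the order of 68 is 78.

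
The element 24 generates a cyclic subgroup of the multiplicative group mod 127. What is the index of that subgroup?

7

By Lagrange's theorem, ord_127(24) divides φ(127) = 127 − 1 = 126 = 2 · 3^2 · 7.
Divisors of 126: 1, 2, 3, 6, 7, 9, 14, 18, 21, 42, 63, 126.
Check 24^d mod 127 for each divisor in increasing order:
24^1 ≡ 24 (mod 127)
24^2 ≡ 68 (mod 127)
24^3 ≡ 108 (mod 127)
24^6 ≡ 107 (mod 127)
24^7 ≡ 28 (mod 127)
24^9 ≡ 126 (mod 127)
24^14 ≡ 22 (mod 127)
24^18 ≡ 1 (mod 127) ✓
Thus |⟨24⟩| = ord(24) = 18.
Index = |(Z/127Z)^×| / |⟨24⟩| = 126 / 18 = 7.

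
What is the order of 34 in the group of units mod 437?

198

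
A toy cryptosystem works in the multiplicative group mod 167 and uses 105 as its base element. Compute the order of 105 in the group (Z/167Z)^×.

The order of 105 must divide φ(167) = 167 − 1 = 166 = 2 · 83.
Divisors of 166: 1, 2, 83, 166.
Compute 105^d (mod 167) for the divisors d until we hit 1:
105^1 ≡ 105 (mod 167)
105^2 ≡ 3 (mod 167)
105^83 ≡ 166 (mod 167)
105^166 ≡ 1 (mod 167) ✓
Hence ord(105) = 166.

166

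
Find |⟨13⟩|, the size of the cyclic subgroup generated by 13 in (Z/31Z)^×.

30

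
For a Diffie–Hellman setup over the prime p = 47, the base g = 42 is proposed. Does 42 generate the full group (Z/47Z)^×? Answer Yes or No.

No

φ(47) = 47 − 1 = 46 = 2 · 23.
42 is a primitive root mod 47 iff 42^(φ(47)/q) ≢ 1 for every prime q | φ(47), i.e. q ∈ {2, 23}.
42^23 ≡ 1 (mod 47)  [q = 2: ≡ 1 ✗]
42^2 ≡ 25 (mod 47)  [q = 23: ≢ 1 ✓]
Since 42^23 ≡ 1, the order of 42 divides 23 < 46, so 42 is not a primitive root.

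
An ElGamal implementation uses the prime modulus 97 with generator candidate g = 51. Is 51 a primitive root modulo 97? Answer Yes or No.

No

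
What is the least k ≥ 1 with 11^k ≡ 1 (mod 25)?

5

By Lagrange's theorem, ord_25(11) divides φ(25) = φ(5^2) = 5·(5−1) = 20 = 2^2 · 5.
Divisors of 20: 1, 2, 4, 5, 10, 20.
Test each divisor d:
11^1 ≡ 11 (mod 25)
11^2 ≡ 21 (mod 25)
11^4 ≡ 16 (mod 25)
11^5 ≡ 1 (mod 25) ✓
So ord_25(11) = 5.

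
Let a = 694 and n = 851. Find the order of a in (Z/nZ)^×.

198

The order of 694 must divide φ(851) = φ(23·37) = (23−1)·(37−1) = 22·36 = 792 = 2^3 · 3^2 · 11.
Divisors of 792: 1, 2, 3, 4, 6, 8, 9, 11, 12, 18, 22, 24, 33, 36, 44, 66, 72, 88, 99, 132, 198, 264, 396, 792.
Compute 694^d (mod 851) for the divisors d until we hit 1:
694^1 ≡ 694 (mod 851)
694^2 ≡ 821 (mod 851)
694^3 ≡ 455 (mod 851)
694^4 ≡ 49 (mod 851)
694^6 ≡ 232 (mod 851)
694^8 ≡ 699 (mod 851)
694^9 ≡ 36 (mod 851)
694^11 ≡ 622 (mod 851)
694^12 ≡ 211 (mod 851)
694^18 ≡ 445 (mod 851)
694^22 ≡ 530 (mod 851)
694^24 ≡ 269 (mod 851)
694^33 ≡ 323 (mod 851)
694^36 ≡ 593 (mod 851)
694^44 ≡ 70 (mod 851)
694^66 ≡ 507 (mod 851)
694^72 ≡ 186 (mod 851)
694^88 ≡ 645 (mod 851)
694^99 ≡ 369 (mod 851)
694^132 ≡ 47 (mod 851)
694^198 ≡ 1 (mod 851) ✓
Therefore the multiplicative order of 694 modulo 851 is 198.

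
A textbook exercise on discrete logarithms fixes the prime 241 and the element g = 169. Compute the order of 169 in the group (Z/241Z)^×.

By Lagrange's theorem, ord_241(169) divides φ(241) = 241 − 1 = 240 = 2^4 · 3 · 5.
Divisors of 240: 1, 2, 3, 4, 5, 6, 8, 10, 12, 15, 16, 20, 24, 30, 40, 48, 60, 80, 120, 240.
Compute 169^d (mod 241) for the divisors d until we hit 1:
169^1 ≡ 169
169^2 ≡ 123
169^3 ≡ 61
169^4 ≡ 187
169^5 ≡ 32
169^6 ≡ 106
169^8 ≡ 24
169^10 ≡ 60
169^12 ≡ 150
169^15 ≡ 233
169^16 ≡ 94
169^20 ≡ 226
169^24 ≡ 87
169^30 ≡ 64
169^40 ≡ 225
169^48 ≡ 98
169^60 ≡ 240
169^80 ≡ 15
169^120 ≡ 1
Hence ord(169) = 120.

120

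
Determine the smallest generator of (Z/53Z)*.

φ(53) = 53 − 1 = 52 = 2^2 · 13.
Test candidates g = 2, 3, … against the prime factors q ∈ {2, 13} of φ(53): g is a generator iff g^(52/q) ≢ 1 for every such q.
g = 2: 2^26 ≡ 52; 2^4 ≡ 16 — none is 1, so 2 is a primitive root.
Hence the least primitive root of 53 is 2.

2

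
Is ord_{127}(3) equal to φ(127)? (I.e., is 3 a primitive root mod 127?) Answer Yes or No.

φ(127) = 127 − 1 = 126 = 2 · 3^2 · 7.
Test 3^(126/q) mod 127 for each prime factor q of 126:
3^63 ≡ 126 (mod 127)  [q = 2: ≢ 1 ✓]
3^42 ≡ 107 (mod 127)  [q = 3: ≢ 1 ✓]
3^18 ≡ 4 (mod 127)  [q = 7: ≢ 1 ✓]
All checks pass, so 3 has order 126 and is a primitive root modulo 127.

Yes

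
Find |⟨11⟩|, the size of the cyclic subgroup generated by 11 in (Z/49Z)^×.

21

By Lagrange's theorem, ord_49(11) divides φ(49) = φ(7^2) = 7·(7−1) = 42 = 2 · 3 · 7.
Divisors of 42: 1, 2, 3, 6, 7, 14, 21, 42.
Test each divisor d:
11^1 ≡ 11 (mod 49)
11^2 ≡ 23 (mod 49)
11^3 ≡ 8 (mod 49)
11^6 ≡ 15 (mod 49)
11^7 ≡ 18 (mod 49)
11^14 ≡ 30 (mod 49)
11^21 ≡ 1 (mod 49) ✓
So ord_49(11) = 21.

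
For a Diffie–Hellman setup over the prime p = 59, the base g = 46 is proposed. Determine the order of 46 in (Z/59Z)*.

ord(46) | φ(59) = 59 − 1 = 58 = 2 · 29.
Divisors of 58: 1, 2, 29, 58.
Evaluate successive powers at the divisors of 58:
46^1 ≡ 46 (mod 59)
46^2 ≡ 51 (mod 59)
46^29 ≡ 1 (mod 59) ✓
So ord_59(46) = 29.

29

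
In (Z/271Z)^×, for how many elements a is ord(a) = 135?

φ(271) = 271 − 1 = 270 = 2 · 3^3 · 5.
In a cyclic group of order 270, there are φ(d) elements of order d for each divisor d of 270, and zero for non-divisors.
135 = 3^3 · 5 divides 270, and φ(135) = 72.

72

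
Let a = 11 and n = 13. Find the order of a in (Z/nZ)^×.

The order of 11 must divide φ(13) = 13 − 1 = 12 = 2^2 · 3.
Divisors of 12: 1, 2, 3, 4, 6, 12.
Evaluate successive powers at the divisors of 12:
11^1 ≡ 11 (mod 13)
11^2 ≡ 4 (mod 13)
11^3 ≡ 5 (mod 13)
11^4 ≡ 3 (mod 13)
11^6 ≡ 12 (mod 13)
11^12 ≡ 1 (mod 13) ✓
Hence ord(11) = 12.

12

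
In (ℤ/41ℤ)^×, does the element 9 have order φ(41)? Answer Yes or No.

No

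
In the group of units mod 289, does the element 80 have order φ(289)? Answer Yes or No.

Yes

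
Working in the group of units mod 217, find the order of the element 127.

30

Since 127 ∈ (Z/217Z)^×, its order divides φ(217) = φ(7·31) = (7−1)·(31−1) = 6·30 = 180 = 2^2 · 3^2 · 5.
Divisors of 180: 1, 2, 3, 4, 5, 6, 9, 10, 12, 15, 18, 20, 30, 36, 45, 60, 90, 180.
Compute 127^d (mod 217) for the divisors d until we hit 1:
127^1 ≡ 127 (mod 217)
127^2 ≡ 71 (mod 217)
127^3 ≡ 120 (mod 217)
127^4 ≡ 50 (mod 217)
127^5 ≡ 57 (mod 217)
127^6 ≡ 78 (mod 217)
127^9 ≡ 29 (mod 217)
127^10 ≡ 211 (mod 217)
127^12 ≡ 8 (mod 217)
127^15 ≡ 92 (mod 217)
127^18 ≡ 190 (mod 217)
127^20 ≡ 36 (mod 217)
127^30 ≡ 1 (mod 217) ✓
The smallest such exponent is 30, so the order of 127 is 30.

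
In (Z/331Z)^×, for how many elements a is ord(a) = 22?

φ(331) = 331 − 1 = 330 = 2 · 3 · 5 · 11.
(Z/331Z)^× is cyclic (|G| = 330); a cyclic group of order m has exactly φ(d) elements of each order d | m, and none otherwise.
22 = 2 · 11 divides 330, and φ(22) = 10.

10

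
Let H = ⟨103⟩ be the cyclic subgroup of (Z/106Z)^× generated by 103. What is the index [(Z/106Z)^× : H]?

Since 103 ∈ (Z/106Z)^×, its order divides φ(106) = φ(2)·φ(53) = 1·52 = 52 = 2^2 · 13.
Divisors of 52: 1, 2, 4, 13, 26, 52.
Evaluate successive powers at the divisors of 52:
103^1 ≡ 103 (mod 106)
103^2 ≡ 9 (mod 106)
103^4 ≡ 81 (mod 106)
103^13 ≡ 23 (mod 106)
103^26 ≡ 105 (mod 106)
103^52 ≡ 1 (mod 106) ✓
Thus |⟨103⟩| = ord(103) = 52.
[(Z/106Z)^× : ⟨103⟩] = 52/52 = 1.

1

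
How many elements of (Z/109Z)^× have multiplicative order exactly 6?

2

φ(109) = 109 − 1 = 108 = 2^2 · 3^3.
(Z/109Z)^× is cyclic (|G| = 108); a cyclic group of order m has exactly φ(d) elements of each order d | m, and none otherwise.
6 = 2 · 3 divides 108, and φ(6) = 2.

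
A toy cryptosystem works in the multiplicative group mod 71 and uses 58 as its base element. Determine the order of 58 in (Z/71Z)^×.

35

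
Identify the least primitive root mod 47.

φ(47) = 47 − 1 = 46 = 2 · 23.
Test candidates g = 2, 3, … against the prime factors q ∈ {2, 23} of φ(47): g is a generator iff g^(46/q) ≢ 1 for every such q.
g = 2: 2^23 ≡ 1 — hits 1, so not a primitive root.
g = 3: 3^23 ≡ 1 — hits 1, so not a primitive root.
g = 4: 4^23 ≡ 1 — hits 1, so not a primitive root.
g = 5: 5^23 ≡ 46; 5^2 ≡ 25 — none is 1, so 5 is a primitive root.
The smallest primitive root modulo 47 is 5.

5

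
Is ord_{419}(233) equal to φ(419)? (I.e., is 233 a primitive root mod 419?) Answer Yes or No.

φ(419) = 419 − 1 = 418 = 2 · 11 · 19.
It suffices to check that the order of 233 is not a proper divisor of 418: compute 233^(418/q) for q ∈ {2, 11, 19}.
233^209 ≡ 418 (mod 419)  [q = 2: ≢ 1 ✓]
233^38 ≡ 69 (mod 419)  [q = 11: ≢ 1 ✓]
233^22 ≡ 47 (mod 419)  [q = 19: ≢ 1 ✓]
Every test exponent gives a nontrivial residue, hence 233 generates the full group.

Yes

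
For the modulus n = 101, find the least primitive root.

φ(101) = 101 − 1 = 100 = 2^2 · 5^2.
g is a primitive root iff g^(100/q) ≢ 1 (mod 101) for each prime q ∈ {2, 5}.
g = 2: 2^50 ≡ 100; 2^20 ≡ 95 — none is 1, so 2 is a primitive root.
So 2 is the smallest generator of (Z/101Z)^×.

2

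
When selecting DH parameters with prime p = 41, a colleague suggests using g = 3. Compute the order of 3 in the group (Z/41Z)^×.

The order of 3 must divide φ(41) = 41 − 1 = 40 = 2^3 · 5.
Divisors of 40: 1, 2, 4, 5, 8, 10, 20, 40.
Compute 3^d (mod 41) for the divisors d until we hit 1:
3^1 ≡ 3 (mod 41)
3^2 ≡ 9 (mod 41)
3^4 ≡ 40 (mod 41)
3^5 ≡ 38 (mod 41)
3^8 ≡ 1 (mod 41) ✓
So ord_41(3) = 8.

8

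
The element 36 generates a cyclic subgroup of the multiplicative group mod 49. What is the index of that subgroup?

By Lagrange's theorem, ord_49(36) divides φ(49) = φ(7^2) = 7·(7−1) = 42 = 2 · 3 · 7.
Divisors of 42: 1, 2, 3, 6, 7, 14, 21, 42.
Evaluate successive powers at the divisors of 42:
36^1 ≡ 36 (mod 49)
36^2 ≡ 22 (mod 49)
36^3 ≡ 8 (mod 49)
36^6 ≡ 15 (mod 49)
36^7 ≡ 1 (mod 49) ✓
Thus |⟨36⟩| = ord(36) = 7.
Index = |(Z/49Z)^×| / |⟨36⟩| = 42 / 7 = 6.

6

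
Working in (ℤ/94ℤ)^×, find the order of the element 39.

46

By Lagrange's theorem, ord_94(39) divides φ(94) = φ(2)·φ(47) = 1·46 = 46 = 2 · 23.
Divisors of 46: 1, 2, 23, 46.
Compute 39^d (mod 94) for the divisors d until we hit 1:
39^1 ≡ 39
39^2 ≡ 17
39^23 ≡ 93
39^46 ≡ 1
Therefore the multiplicative order of 39 modulo 94 is 46.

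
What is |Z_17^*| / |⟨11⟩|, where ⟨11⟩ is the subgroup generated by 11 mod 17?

1

Since 11 ∈ (Z/17Z)^×, its order divides φ(17) = 17 − 1 = 16 = 2^4.
Divisors of 16: 1, 2, 4, 8, 16.
Check 11^d mod 17 for each divisor in increasing order:
11^1 ≡ 11 (mod 17)
11^2 ≡ 2 (mod 17)
11^4 ≡ 4 (mod 17)
11^8 ≡ 16 (mod 17)
11^16 ≡ 1 (mod 17) ✓
The order of 11 is 16, so the subgroup it generates has 16 elements.
[(Z/17Z)^× : ⟨11⟩] = 16/16 = 1.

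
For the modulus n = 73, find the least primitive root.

φ(73) = 73 − 1 = 72 = 2^3 · 3^2.
Test candidates g = 2, 3, … against the prime factors q ∈ {2, 3} of φ(73): g is a generator iff g^(72/q) ≢ 1 for every such q.
g = 2: 2^36 ≡ 1 — hits 1, so not a primitive root.
g = 3: 3^36 ≡ 1 — hits 1, so not a primitive root.
g = 4: 4^36 ≡ 1 — hits 1, so not a primitive root.
g = 5: 5^36 ≡ 72; 5^24 ≡ 8 — none is 1, so 5 is a primitive root.
Hence the least primitive root of 73 is 5.

5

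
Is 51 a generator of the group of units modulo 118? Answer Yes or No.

φ(118) = φ(2)·φ(59) = 1·58 = 58 = 2 · 29.
It suffices to check that the order of 51 is not a proper divisor of 58: compute 51^(58/q) for q ∈ {2, 29}.
51^29 ≡ 1 (mod 118)  [q = 2: ≡ 1 ✗]
51^2 ≡ 5 (mod 118)  [q = 29: ≢ 1 ✓]
Since 51^29 ≡ 1, the order of 51 divides 29 < 58, so 51 is not a primitive root.

No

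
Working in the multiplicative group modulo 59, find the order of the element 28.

29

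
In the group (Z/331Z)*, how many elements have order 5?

φ(331) = 331 − 1 = 330 = 2 · 3 · 5 · 11.
Since (Z/331Z)^× is cyclic of order 330, the number of elements of order d is φ(d) when d | 330 and 0 otherwise.
5 | 330, and φ(5) = 5 − 1 = 4.

4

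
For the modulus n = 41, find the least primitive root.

φ(41) = 41 − 1 = 40 = 2^3 · 5.
g is a primitive root iff g^(40/q) ≢ 1 (mod 41) for each prime q ∈ {2, 5}.
g = 2: 2^20 ≡ 1 — hits 1, so not a primitive root.
g = 3: 3^20 ≡ 40; 3^8 ≡ 1 — hits 1, so not a primitive root.
g = 4: 4^20 ≡ 1 — hits 1, so not a primitive root.
g = 5: 5^20 ≡ 1 — hits 1, so not a primitive root.
g = 6: 6^20 ≡ 40; 6^8 ≡ 10 — none is 1, so 6 is a primitive root.
The smallest primitive root modulo 41 is 6.

6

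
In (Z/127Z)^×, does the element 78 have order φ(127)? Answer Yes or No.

Yes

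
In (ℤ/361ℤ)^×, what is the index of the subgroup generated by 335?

Since 335 ∈ (Z/361Z)^×, its order divides φ(361) = φ(19^2) = 19·(19−1) = 342 = 2 · 3^2 · 19.
Divisors of 342: 1, 2, 3, 6, 9, 18, 19, 38, 57, 114, 171, 342.
Evaluate successive powers at the divisors of 342:
335^1 ≡ 335 (mod 361)
335^2 ≡ 315 (mod 361)
335^3 ≡ 113 (mod 361)
335^6 ≡ 134 (mod 361)
335^9 ≡ 341 (mod 361)
335^18 ≡ 39 (mod 361)
335^19 ≡ 69 (mod 361)
335^38 ≡ 68 (mod 361)
335^57 ≡ 360 (mod 361)
335^114 ≡ 1 (mod 361) ✓
The order of 335 is 114, so the subgroup it generates has 114 elements.
[(Z/361Z)^× : ⟨335⟩] = 342/114 = 3.

3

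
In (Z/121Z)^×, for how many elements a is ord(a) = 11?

10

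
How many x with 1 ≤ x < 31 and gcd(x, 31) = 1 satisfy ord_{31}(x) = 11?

0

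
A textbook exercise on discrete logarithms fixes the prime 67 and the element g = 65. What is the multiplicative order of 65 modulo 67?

33

The order of 65 must divide φ(67) = 67 − 1 = 66 = 2 · 3 · 11.
Divisors of 66: 1, 2, 3, 6, 11, 22, 33, 66.
Compute 65^d (mod 67) for the divisors d until we hit 1:
65^1 ≡ 65 (mod 67)
65^2 ≡ 4 (mod 67)
65^3 ≡ 59 (mod 67)
65^6 ≡ 64 (mod 67)
65^11 ≡ 29 (mod 67)
65^22 ≡ 37 (mod 67)
65^33 ≡ 1 (mod 67) ✓
So ord_67(65) = 33.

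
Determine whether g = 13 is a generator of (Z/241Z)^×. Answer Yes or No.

φ(241) = 241 − 1 = 240 = 2^4 · 3 · 5.
It suffices to check that the order of 13 is not a proper divisor of 240: compute 13^(240/q) for q ∈ {2, 3, 5}.
13^120 ≡ 240 (mod 241)  [q = 2: ≢ 1 ✓]
13^80 ≡ 225 (mod 241)  [q = 3: ≢ 1 ✓]
13^48 ≡ 87 (mod 241)  [q = 5: ≢ 1 ✓]
None equal 1, so ord_241(13) = 240: 13 is a primitive root.

Yes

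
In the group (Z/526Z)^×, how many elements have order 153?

0

φ(526) = φ(2)·φ(263) = 1·262 = 262 = 2 · 131.
In a cyclic group of order 262, there are φ(d) elements of order d for each divisor d of 262, and zero for non-divisors.
Since 153 ∤ 262, the count is 0.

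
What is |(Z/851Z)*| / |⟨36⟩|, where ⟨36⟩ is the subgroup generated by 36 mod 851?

The order of 36 must divide φ(851) = φ(23·37) = (23−1)·(37−1) = 22·36 = 792 = 2^3 · 3^2 · 11.
Divisors of 792: 1, 2, 3, 4, 6, 8, 9, 11, 12, 18, 22, 24, 33, 36, 44, 66, 72, 88, 99, 132, 198, 264, 396, 792.
Evaluate successive powers at the divisors of 792:
36^1 ≡ 36 (mod 851)
36^2 ≡ 445 (mod 851)
36^3 ≡ 702 (mod 851)
36^4 ≡ 593 (mod 851)
36^6 ≡ 75 (mod 851)
36^8 ≡ 186 (mod 851)
36^9 ≡ 739 (mod 851)
36^11 ≡ 369 (mod 851)
36^12 ≡ 519 (mod 851)
36^18 ≡ 630 (mod 851)
36^22 ≡ 1 (mod 851) ✓
So ord_851(36) = 22, hence |⟨36⟩| = 22.
The index is φ(851) / ord(36) = 792 / 22 = 36.

36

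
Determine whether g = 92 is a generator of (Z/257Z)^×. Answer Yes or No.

No

φ(257) = 257 − 1 = 256 = 2^8.
Test 92^(256/q) mod 257 for each prime factor q of 256:
92^128 ≡ 1 (mod 257)  [q = 2: ≡ 1 ✗]
The check at q = 2 fails, so 92 generates a proper subgroup.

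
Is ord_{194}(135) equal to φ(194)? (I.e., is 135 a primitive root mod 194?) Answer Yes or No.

Yes

φ(194) = φ(2)·φ(97) = 1·96 = 96 = 2^5 · 3.
Test 135^(96/q) mod 194 for each prime factor q of 96:
135^48 ≡ 193 (mod 194)  [q = 2: ≢ 1 ✓]
135^32 ≡ 35 (mod 194)  [q = 3: ≢ 1 ✓]
None equal 1, so ord_194(135) = 96: 135 is a primitive root.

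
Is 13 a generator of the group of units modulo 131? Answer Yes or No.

No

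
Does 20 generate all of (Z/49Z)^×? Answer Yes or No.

No

φ(49) = φ(7^2) = 7·(7−1) = 42 = 2 · 3 · 7.
An element g generates (Z/49Z)^× iff g^(42/q) ≢ 1 (mod 49) for each prime q ∈ {2, 3, 7}.
20^21 ≡ 48 (mod 49)  [q = 2: ≢ 1 ✓]
20^14 ≡ 1 (mod 49)  [q = 3: ≡ 1 ✗]
20^6 ≡ 22 (mod 49)  [q = 7: ≢ 1 ✓]
20^14 ≡ 1 shows ord(20) | 14, strictly less than φ(49); not a primitive root.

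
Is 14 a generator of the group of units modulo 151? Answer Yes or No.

φ(151) = 151 − 1 = 150 = 2 · 3 · 5^2.
It suffices to check that the order of 14 is not a proper divisor of 150: compute 14^(150/q) for q ∈ {2, 3, 5}.
14^75 ≡ 150 (mod 151)  [q = 2: ≢ 1 ✓]
14^50 ≡ 118 (mod 151)  [q = 3: ≢ 1 ✓]
14^30 ≡ 8 (mod 151)  [q = 5: ≢ 1 ✓]
None equal 1, so ord_151(14) = 150: 14 is a primitive root.

Yes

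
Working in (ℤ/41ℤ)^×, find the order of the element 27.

8

By Lagrange's theorem, ord_41(27) divides φ(41) = 41 − 1 = 40 = 2^3 · 5.
Divisors of 40: 1, 2, 4, 5, 8, 10, 20, 40.
Evaluate successive powers at the divisors of 40:
27^1 ≡ 27 (mod 41)
27^2 ≡ 32 (mod 41)
27^4 ≡ 40 (mod 41)
27^5 ≡ 14 (mod 41)
27^8 ≡ 1 (mod 41) ✓
Therefore the multiplicative order of 27 modulo 41 is 8.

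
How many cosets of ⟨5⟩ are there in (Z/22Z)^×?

2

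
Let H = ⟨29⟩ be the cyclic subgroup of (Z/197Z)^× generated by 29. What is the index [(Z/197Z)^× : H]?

4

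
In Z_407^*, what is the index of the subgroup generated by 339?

The order of 339 must divide φ(407) = φ(11·37) = (11−1)·(37−1) = 10·36 = 360 = 2^3 · 3^2 · 5.
Divisors of 360: 1, 2, 3, 4, 5, 6, 8, 9, 10, 12, 15, 18, 20, 24, 30, 36, 40, 45, 60, 72, 90, 120, 180, 360.
Evaluate successive powers at the divisors of 360:
339^1 ≡ 339 (mod 407)
339^2 ≡ 147 (mod 407)
339^3 ≡ 179 (mod 407)
339^4 ≡ 38 (mod 407)
339^5 ≡ 265 (mod 407)
339^6 ≡ 295 (mod 407)
339^8 ≡ 223 (mod 407)
339^9 ≡ 302 (mod 407)
339^10 ≡ 221 (mod 407)
339^12 ≡ 334 (mod 407)
339^15 ≡ 364 (mod 407)
339^18 ≡ 36 (mod 407)
339^20 ≡ 1 (mod 407) ✓
So ord_407(339) = 20, hence |⟨339⟩| = 20.
The index is φ(407) / ord(339) = 360 / 20 = 18.

18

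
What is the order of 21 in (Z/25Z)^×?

ord(21) | φ(25) = φ(5^2) = 5·(5−1) = 20 = 2^2 · 5.
Divisors of 20: 1, 2, 4, 5, 10, 20.
Evaluate successive powers at the divisors of 20:
21^1 ≡ 21
21^2 ≡ 16
21^4 ≡ 6
21^5 ≡ 1
Hence ord(21) = 5.

5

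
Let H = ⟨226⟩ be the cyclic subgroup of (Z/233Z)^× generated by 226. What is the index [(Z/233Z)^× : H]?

2

Since 226 ∈ (Z/233Z)^×, its order divides φ(233) = 233 − 1 = 232 = 2^3 · 29.
Divisors of 232: 1, 2, 4, 8, 29, 58, 116, 232.
Check 226^d mod 233 for each divisor in increasing order:
226^1 ≡ 226 (mod 233)
226^2 ≡ 49 (mod 233)
226^4 ≡ 71 (mod 233)
226^8 ≡ 148 (mod 233)
226^29 ≡ 144 (mod 233)
226^58 ≡ 232 (mod 233)
226^116 ≡ 1 (mod 233) ✓
Thus |⟨226⟩| = ord(226) = 116.
The index is φ(233) / ord(226) = 232 / 116 = 2.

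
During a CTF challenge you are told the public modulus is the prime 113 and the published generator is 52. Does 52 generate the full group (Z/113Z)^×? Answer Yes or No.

φ(113) = 113 − 1 = 112 = 2^4 · 7.
52 is a primitive root mod 113 iff 52^(φ(113)/q) ≢ 1 for every prime q | φ(113), i.e. q ∈ {2, 7}.
52^56 ≡ 1 (mod 113)  [q = 2: ≡ 1 ✗]
52^16 ≡ 106 (mod 113)  [q = 7: ≢ 1 ✓]
Since 52^56 ≡ 1, the order of 52 divides 56 < 112, so 52 is not a primitive root.

No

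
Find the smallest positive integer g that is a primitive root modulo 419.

φ(419) = 419 − 1 = 418 = 2 · 11 · 19.
g is a primitive root iff g^(418/q) ≢ 1 (mod 419) for each prime q ∈ {2, 11, 19}.
g = 2: 2^209 ≡ 418; 2^38 ≡ 334; 2^22 ≡ 114 — none is 1, so 2 is a primitive root.
So 2 is the smallest generator of (Z/419Z)^×.

2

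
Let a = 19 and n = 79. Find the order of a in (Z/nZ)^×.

39

ord(19) | φ(79) = 79 − 1 = 78 = 2 · 3 · 13.
Divisors of 78: 1, 2, 3, 6, 13, 26, 39, 78.
Compute 19^d (mod 79) for the divisors d until we hit 1:
19^1 ≡ 19 (mod 79)
19^2 ≡ 45 (mod 79)
19^3 ≡ 65 (mod 79)
19^6 ≡ 38 (mod 79)
19^13 ≡ 23 (mod 79)
19^26 ≡ 55 (mod 79)
19^39 ≡ 1 (mod 79) ✓
So ord_79(19) = 39.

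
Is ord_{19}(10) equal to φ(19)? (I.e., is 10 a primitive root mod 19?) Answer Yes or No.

φ(19) = 19 − 1 = 18 = 2 · 3^2.
10 is a primitive root mod 19 iff 10^(φ(19)/q) ≢ 1 for every prime q | φ(19), i.e. q ∈ {2, 3}.
10^9 ≡ 18 (mod 19)  [q = 2: ≢ 1 ✓]
10^6 ≡ 11 (mod 19)  [q = 3: ≢ 1 ✓]
None equal 1, so ord_19(10) = 18: 10 is a primitive root.

Yes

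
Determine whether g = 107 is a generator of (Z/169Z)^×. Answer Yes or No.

No

φ(169) = φ(13^2) = 13·(13−1) = 156 = 2^2 · 3 · 13.
Test 107^(156/q) mod 169 for each prime factor q of 156:
107^78 ≡ 1 (mod 169)  [q = 2: ≡ 1 ✗]
107^52 ≡ 146 (mod 169)  [q = 3: ≢ 1 ✓]
107^12 ≡ 14 (mod 169)  [q = 13: ≢ 1 ✓]
107^78 ≡ 1 shows ord(107) | 78, strictly less than φ(169); not a primitive root.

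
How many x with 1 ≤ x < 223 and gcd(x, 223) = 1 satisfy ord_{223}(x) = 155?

0

φ(223) = 223 − 1 = 222 = 2 · 3 · 37.
In a cyclic group of order 222, there are φ(d) elements of order d for each divisor d of 222, and zero for non-divisors.
155 does not divide 222, so no element of (Z/223Z)^× has order 155.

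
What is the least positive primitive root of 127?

3

φ(127) = 127 − 1 = 126 = 2 · 3^2 · 7.
g is a primitive root iff g^(126/q) ≢ 1 (mod 127) for each prime q ∈ {2, 3, 7}.
g = 2: 2^63 ≡ 1 — hits 1, so not a primitive root.
g = 3: 3^63 ≡ 126; 3^42 ≡ 107; 3^18 ≡ 4 — none is 1, so 3 is a primitive root.
Hence the least primitive root of 127 is 3.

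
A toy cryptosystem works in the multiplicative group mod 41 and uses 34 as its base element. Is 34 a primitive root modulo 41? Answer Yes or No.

Yes

φ(41) = 41 − 1 = 40 = 2^3 · 5.
An element g generates (Z/41Z)^× iff g^(40/q) ≢ 1 (mod 41) for each prime q ∈ {2, 5}.
34^20 ≡ 40 (mod 41)  [q = 2: ≢ 1 ✓]
34^8 ≡ 37 (mod 41)  [q = 5: ≢ 1 ✓]
All checks pass, so 34 has order 40 and is a primitive root modulo 41.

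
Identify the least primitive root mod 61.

φ(61) = 61 − 1 = 60 = 2^2 · 3 · 5.
Test candidates g = 2, 3, … against the prime factors q ∈ {2, 3, 5} of φ(61): g is a generator iff g^(60/q) ≢ 1 for every such q.
g = 2: 2^30 ≡ 60; 2^20 ≡ 47; 2^12 ≡ 9 — none is 1, so 2 is a primitive root.
The smallest primitive root modulo 61 is 2.

2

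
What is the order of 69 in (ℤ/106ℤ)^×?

13

Since 69 ∈ (Z/106Z)^×, its order divides φ(106) = φ(2)·φ(53) = 1·52 = 52 = 2^2 · 13.
Divisors of 52: 1, 2, 4, 13, 26, 52.
Test each divisor d:
69^1 ≡ 69 (mod 106)
69^2 ≡ 97 (mod 106)
69^4 ≡ 81 (mod 106)
69^13 ≡ 1 (mod 106) ✓
Hence ord(69) = 13.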